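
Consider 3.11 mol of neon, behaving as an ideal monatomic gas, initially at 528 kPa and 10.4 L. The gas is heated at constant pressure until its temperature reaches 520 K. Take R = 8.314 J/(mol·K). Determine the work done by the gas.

T₁ = P₁V₁/(nR) = 528×10.4/(3.11×8.314) = 212 K.
Isobaric: P stays 528 kPa; V/T = const ⇒ T₂ = 520 K, V₂ = 25.5 L.
W = PΔV = 528×(25.5−10.4) kPa·L = 7950 J.

7950 J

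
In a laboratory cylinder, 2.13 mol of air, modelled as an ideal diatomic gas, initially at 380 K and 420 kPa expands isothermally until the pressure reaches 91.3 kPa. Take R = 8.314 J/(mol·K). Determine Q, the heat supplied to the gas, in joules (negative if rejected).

10300 J

V₁ = nRT₁/P₁ = 2.13×8.314×380/420 = 16.0 L.
Isothermal: T stays 380 K; PV = const ⇒ V₂ = 73.7 L, P₂ = 91.3 kPa.
ΔU = 0 (ideal gas, T constant).
W = nRT ln(V₂/V₁) = 2.13×8.314×380×ln(4.60) = 10300 J.
Q = ΔU + W = 10300 J.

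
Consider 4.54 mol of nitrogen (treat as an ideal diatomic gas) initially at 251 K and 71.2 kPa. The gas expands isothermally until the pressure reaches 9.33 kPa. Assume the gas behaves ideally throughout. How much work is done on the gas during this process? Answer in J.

V₁ = nRT₁/P₁ = 4.54×8.314×251/71.2 = 133 L.
Isothermal: T stays 251 K; PV = const ⇒ V₂ = 1020 L, P₂ = 9.33 kPa.
W = nRT ln(V₂/V₁) = 4.54×8.314×251×ln(7.63) = 19300 J.
Work done on the gas = −W_by = -19300 J.

-19300 J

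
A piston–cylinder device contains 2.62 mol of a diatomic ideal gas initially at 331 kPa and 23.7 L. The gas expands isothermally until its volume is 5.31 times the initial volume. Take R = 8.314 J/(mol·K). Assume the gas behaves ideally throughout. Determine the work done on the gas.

T₁ = P₁V₁/(nR) = 331×23.7/(2.62×8.314) = 360 K.
Isothermal: T stays 360 K; PV = const ⇒ V₂ = 126 L, P₂ = 62.3 kPa.
W = nRT ln(V₂/V₁) = 2.62×8.314×360×ln(5.31) = 13100 J.
Work done on the gas = −W_by = -13100 J.

-13100 J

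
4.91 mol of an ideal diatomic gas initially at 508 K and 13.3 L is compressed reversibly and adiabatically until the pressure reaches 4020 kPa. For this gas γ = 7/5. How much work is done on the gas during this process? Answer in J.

16100 J

P₁ = nRT₁/V₁ = 4.91×8.314×508/13.3 = 1560 kPa.
Adiabatic: T₂/T₁ = (P₂/P₁)^((γ−1)/γ) ⇒ T₂ = 508×(2.58)^0.286 = 666 K; V₂ = 6.76 L.
ΔU = nCvΔT = 4.91×20.8×(666−508) = 16100 J.
Q = 0 for an adiabatic process, so W = −ΔU = -16100 J.
Work done on the gas = −W_by = 16100 J.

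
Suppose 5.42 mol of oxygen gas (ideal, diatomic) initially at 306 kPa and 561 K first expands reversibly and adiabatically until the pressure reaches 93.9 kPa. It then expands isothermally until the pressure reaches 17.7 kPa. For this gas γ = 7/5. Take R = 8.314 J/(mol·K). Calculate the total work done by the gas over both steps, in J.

V₁ = nRT₁/P₁ = 5.42×8.314×561/306 = 82.6 L.
Step 1 — Adiabatic: T₂/T₁ = (P₂/P₁)^((γ−1)/γ) ⇒ T₂ = 561×(0.307)^0.286 = 400 K; V₂ = 192 L.
ΔU = nCvΔT = 5.42×20.8×(400−561) = -18100 J.
Q = 0 for an adiabatic process, so W = −ΔU = 18100 J.
State after step 1: P = 93.9 kPa, V = 192 L, T = 400 K.
Step 2 — Isothermal: T stays 400 K; PV = const ⇒ V₂ = 1020 L, P₂ = 17.7 kPa.
ΔU = 0 (ideal gas, T constant).
W = nRT ln(V₂/V₁) = 5.42×8.314×400×ln(5.31) = 30100 J.
Q = ΔU + W = 30100 J.
Net over both steps: W = 48200 J, Q = 30100 J, ΔU = -18100 J.

48200 J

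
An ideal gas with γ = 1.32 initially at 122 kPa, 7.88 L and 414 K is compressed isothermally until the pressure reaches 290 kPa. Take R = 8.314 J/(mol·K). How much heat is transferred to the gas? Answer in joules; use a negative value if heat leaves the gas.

-832 J

n = P₁V₁/(RT₁) = 122×7.88/(8.314×414) = 0.279 mol.
Isothermal: T stays 414 K; PV = const ⇒ V₂ = 3.32 L, P₂ = 290 kPa.
ΔU = 0 (ideal gas, T constant).
W = nRT ln(V₂/V₁) = 0.279×8.314×414×ln(0.421) = -832 J.
Q = ΔU + W = -832 J.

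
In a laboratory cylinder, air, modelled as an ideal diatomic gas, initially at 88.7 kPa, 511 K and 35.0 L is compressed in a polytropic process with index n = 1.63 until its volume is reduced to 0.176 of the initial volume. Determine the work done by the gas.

-9790 J

n = P₁V₁/(RT₁) = 88.7×35.0/(8.314×511) = 0.731 mol.
Polytropic n=1.63: T₂ = T₁(V₁/V₂)^(n−1) = 511×(5.68)^0.63 = 1530 K; P₂ = P₁(V₁/V₂)^n = 1510 kPa.
W = (P₁V₁−P₂V₂)/(n−1) = (88.7×35.0−1510×6.16)/0.63 = -9790 J.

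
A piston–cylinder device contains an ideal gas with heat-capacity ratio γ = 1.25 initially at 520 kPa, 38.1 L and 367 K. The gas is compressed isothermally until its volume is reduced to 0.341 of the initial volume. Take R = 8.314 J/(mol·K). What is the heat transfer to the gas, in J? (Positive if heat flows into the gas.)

-21300 J

n = P₁V₁/(RT₁) = 520×38.1/(8.314×367) = 6.49 mol.
Isothermal: T stays 367 K; PV = const ⇒ V₂ = 13.0 L, P₂ = 1520 kPa.
ΔU = 0 (ideal gas, T constant).
W = nRT ln(V₂/V₁) = 6.49×8.314×367×ln(0.341) = -21300 J.
Q = ΔU + W = -21300 J.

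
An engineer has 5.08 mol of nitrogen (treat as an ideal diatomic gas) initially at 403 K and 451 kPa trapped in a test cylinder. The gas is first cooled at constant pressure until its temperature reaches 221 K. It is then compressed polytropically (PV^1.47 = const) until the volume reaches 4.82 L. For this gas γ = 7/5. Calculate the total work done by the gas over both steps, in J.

V₁ = nRT₁/P₁ = 5.08×8.314×403/451 = 37.7 L.
Step 1 — Isobaric: P stays 451 kPa; V/T = const ⇒ T₂ = 221 K, V₂ = 20.7 L.
W = PΔV = 451×(20.7−37.7) kPa·L = -7690 J.
ΔU = nCvΔT = 5.08×20.8×(221−403) = -19200 J.
Q = ΔU + W = nCpΔT = -26900 J.
State after step 1: P = 451 kPa, V = 20.7 L, T = 221 K.
Step 2 — Polytropic n=1.47: T₂ = T₁(V₁/V₂)^(n−1) = 221×(4.29)^0.47 = 438 K; P₂ = P₁(V₁/V₂)^n = 3840 kPa.
W = (P₁V₁−P₂V₂)/(n−1) = (451×20.7−3840×4.82)/0.47 = -19500 J.
ΔU = nCvΔT = 5.08×20.8×(438−221) = 23000 J.
Q = ΔU + W = 3420 J.
Net over both steps: W = -27200 J, Q = -23500 J, ΔU = 3730 J.

-27200 J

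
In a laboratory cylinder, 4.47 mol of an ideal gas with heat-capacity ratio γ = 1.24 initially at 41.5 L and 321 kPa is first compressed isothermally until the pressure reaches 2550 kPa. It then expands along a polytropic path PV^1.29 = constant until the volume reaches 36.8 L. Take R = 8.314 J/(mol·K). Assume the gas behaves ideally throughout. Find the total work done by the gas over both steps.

-7750 J

T₁ = P₁V₁/(nR) = 321×41.5/(4.47×8.314) = 358 K.
Step 1 — Isothermal: T stays 358 K; PV = const ⇒ V₂ = 5.22 L, P₂ = 2550 kPa.
ΔU = 0 (ideal gas, T constant).
W = nRT ln(V₂/V₁) = 4.47×8.314×358×ln(0.126) = -27600 J.
Q = ΔU + W = -27600 J.
State after step 1: P = 2550 kPa, V = 5.22 L, T = 358 K.
Step 2 — Polytropic n=1.29: T₂ = T₁(V₁/V₂)^(n−1) = 358×(0.142)^0.29 = 203 K; P₂ = P₁(V₁/V₂)^n = 206 kPa.
W = (P₁V₁−P₂V₂)/(n−1) = (2550×5.22−206×36.8)/0.29 = 19900 J.
ΔU = nCvΔT = 4.47×34.6×(203−358) = -24000 J.
Q = ΔU + W = -4140 J.
Net over both steps: W = -7750 J, Q = -31700 J, ΔU = -24000 J.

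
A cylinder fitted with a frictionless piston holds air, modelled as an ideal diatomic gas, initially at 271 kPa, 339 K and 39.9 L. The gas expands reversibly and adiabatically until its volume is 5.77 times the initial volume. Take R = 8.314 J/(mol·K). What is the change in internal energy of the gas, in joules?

n = P₁V₁/(RT₁) = 271×39.9/(8.314×339) = 3.84 mol.
Adiabatic: TV^(γ−1) = const ⇒ T₂ = 339×(0.173)^0.400 = 168 K; PV^γ = const ⇒ P₂ = 23.3 kPa.
For an ideal gas ΔU = nCvΔT with Cv = (5/2)R = 20.8 J/(mol·K).
ΔU = 3.84×20.8×(168−339) = -13600 J.

-13600 J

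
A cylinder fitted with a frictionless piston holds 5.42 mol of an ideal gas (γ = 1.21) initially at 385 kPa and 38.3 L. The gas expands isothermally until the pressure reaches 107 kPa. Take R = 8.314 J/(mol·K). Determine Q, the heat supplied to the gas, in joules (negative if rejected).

18900 J

T₁ = P₁V₁/(nR) = 385×38.3/(5.42×8.314) = 327 K.
Isothermal: T stays 327 K; PV = const ⇒ V₂ = 138 L, P₂ = 107 kPa.
ΔU = 0 (ideal gas, T constant).
W = nRT ln(V₂/V₁) = 5.42×8.314×327×ln(3.60) = 18900 J.
Q = ΔU + W = 18900 J.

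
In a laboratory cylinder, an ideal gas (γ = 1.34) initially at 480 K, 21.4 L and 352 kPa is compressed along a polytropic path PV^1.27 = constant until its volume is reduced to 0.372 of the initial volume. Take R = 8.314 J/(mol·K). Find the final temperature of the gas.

627 K

Polytropic n=1.27: T₂ = T₁(V₁/V₂)^(n−1) = 480×(2.69)^0.27 = 627 K; P₂ = P₁(V₁/V₂)^n = 1240 kPa.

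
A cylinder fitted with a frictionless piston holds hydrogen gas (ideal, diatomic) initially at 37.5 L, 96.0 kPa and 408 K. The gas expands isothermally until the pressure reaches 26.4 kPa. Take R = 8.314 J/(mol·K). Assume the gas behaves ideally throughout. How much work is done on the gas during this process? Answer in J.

-4650 J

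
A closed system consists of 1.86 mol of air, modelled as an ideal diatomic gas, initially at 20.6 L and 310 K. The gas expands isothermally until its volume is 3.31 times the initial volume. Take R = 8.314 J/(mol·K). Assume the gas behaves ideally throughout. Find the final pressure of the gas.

P₁ = nRT₁/V₁ = 1.86×8.314×310/20.6 = 233 kPa.
Isothermal: T stays 310 K; PV = const ⇒ V₂ = 68.2 L, P₂ = 70.3 kPa.

70.3 kPa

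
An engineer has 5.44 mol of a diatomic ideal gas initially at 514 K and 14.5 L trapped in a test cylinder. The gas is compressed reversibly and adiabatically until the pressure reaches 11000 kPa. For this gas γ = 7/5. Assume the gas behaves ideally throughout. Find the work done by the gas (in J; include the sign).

-42600 J

P₁ = nRT₁/V₁ = 5.44×8.314×514/14.5 = 1600 kPa.
Adiabatic: T₂/T₁ = (P₂/P₁)^((γ−1)/γ) ⇒ T₂ = 514×(6.86)^0.286 = 891 K; V₂ = 3.66 L.
ΔU = nCvΔT = 5.44×20.8×(891−514) = 42600 J.
Q = 0 for an adiabatic process, so W = −ΔU = -42600 J.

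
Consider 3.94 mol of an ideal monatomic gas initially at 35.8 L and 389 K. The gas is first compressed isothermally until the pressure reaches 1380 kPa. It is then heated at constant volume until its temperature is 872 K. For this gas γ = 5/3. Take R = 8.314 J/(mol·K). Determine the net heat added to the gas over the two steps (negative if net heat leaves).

6470 J

P₁ = nRT₁/V₁ = 3.94×8.314×389/35.8 = 356 kPa.
Step 1 — Isothermal: T stays 389 K; PV = const ⇒ V₂ = 9.23 L, P₂ = 1380 kPa.
ΔU = 0 (ideal gas, T constant).
W = nRT ln(V₂/V₁) = 3.94×8.314×389×ln(0.258) = -17300 J.
Q = ΔU + W = -17300 J.
State after step 1: P = 1380 kPa, V = 9.23 L, T = 389 K.
Step 2 — Isochoric: V stays 9.23 L; P/T = const ⇒ T₂ = 872 K, P₂ = 3090 kPa.
W = 0 (no volume change).
ΔU = nCvΔT = 3.94×12.5×(872−389) = 23700 J.
Q = ΔU = 23700 J.
Net over both steps: W = -17300 J, Q = 6470 J, ΔU = 23700 J.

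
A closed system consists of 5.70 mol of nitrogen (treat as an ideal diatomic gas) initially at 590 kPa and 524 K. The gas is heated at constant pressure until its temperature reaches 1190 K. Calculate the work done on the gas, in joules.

V₁ = nRT₁/P₁ = 5.70×8.314×524/590 = 42.1 L.
Isobaric: P stays 590 kPa; V/T = const ⇒ T₂ = 1190 K, V₂ = 95.6 L.
W = PΔV = 590×(95.6−42.1) kPa·L = 31600 J.
Work done on the gas = −W_by = -31600 J.

-31600 J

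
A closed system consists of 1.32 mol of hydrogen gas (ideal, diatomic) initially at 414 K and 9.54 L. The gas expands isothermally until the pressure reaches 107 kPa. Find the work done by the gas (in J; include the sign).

6780 J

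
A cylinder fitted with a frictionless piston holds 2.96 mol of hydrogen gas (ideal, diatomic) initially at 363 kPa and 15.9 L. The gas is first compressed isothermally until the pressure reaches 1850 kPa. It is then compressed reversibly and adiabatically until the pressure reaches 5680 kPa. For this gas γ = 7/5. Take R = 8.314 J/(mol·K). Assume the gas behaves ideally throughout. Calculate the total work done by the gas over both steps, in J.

T₁ = P₁V₁/(nR) = 363×15.9/(2.96×8.314) = 235 K.
Step 1 — Isothermal: T stays 235 K; PV = const ⇒ V₂ = 3.12 L, P₂ = 1850 kPa.
ΔU = 0 (ideal gas, T constant).
W = nRT ln(V₂/V₁) = 2.96×8.314×235×ln(0.196) = -9400 J.
Q = ΔU + W = -9400 J.
State after step 1: P = 1850 kPa, V = 3.12 L, T = 235 K.
Step 2 — Adiabatic: T₂/T₁ = (P₂/P₁)^((γ−1)/γ) ⇒ T₂ = 235×(3.07)^0.286 = 323 K; V₂ = 1.40 L.
ΔU = nCvΔT = 2.96×20.8×(323−235) = 5450 J.
Q = 0 for an adiabatic process, so W = −ΔU = -5450 J.
Net over both steps: W = -14900 J, Q = -9400 J, ΔU = 5450 J.

-14900 J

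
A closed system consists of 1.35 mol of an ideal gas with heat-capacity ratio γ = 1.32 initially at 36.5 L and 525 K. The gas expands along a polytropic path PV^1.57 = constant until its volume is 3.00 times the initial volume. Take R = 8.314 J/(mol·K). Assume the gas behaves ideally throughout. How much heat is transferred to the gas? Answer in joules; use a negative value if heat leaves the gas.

-3760 J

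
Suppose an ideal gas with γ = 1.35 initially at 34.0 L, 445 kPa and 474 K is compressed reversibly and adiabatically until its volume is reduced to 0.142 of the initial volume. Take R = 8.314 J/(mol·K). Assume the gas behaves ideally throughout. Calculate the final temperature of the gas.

939 K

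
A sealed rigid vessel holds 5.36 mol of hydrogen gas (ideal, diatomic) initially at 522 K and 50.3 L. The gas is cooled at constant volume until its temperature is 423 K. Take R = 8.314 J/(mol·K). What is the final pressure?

P₁ = nRT₁/V₁ = 5.36×8.314×522/50.3 = 462 kPa.
Isochoric: V stays 50.3 L; P/T = const ⇒ T₂ = 423 K, P₂ = 375 kPa.

375 kPa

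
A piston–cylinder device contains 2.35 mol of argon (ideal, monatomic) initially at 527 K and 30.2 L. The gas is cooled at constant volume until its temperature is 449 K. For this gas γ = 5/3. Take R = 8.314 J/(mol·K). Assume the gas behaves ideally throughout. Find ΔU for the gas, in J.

-2290 J

P₁ = nRT₁/V₁ = 2.35×8.314×527/30.2 = 341 kPa.
Isochoric: V stays 30.2 L; P/T = const ⇒ T₂ = 449 K, P₂ = 290 kPa.
For an ideal gas ΔU = nCvΔT with Cv = (3/2)R = 12.5 J/(mol·K).
ΔU = 2.35×12.5×(449−527) = -2290 J.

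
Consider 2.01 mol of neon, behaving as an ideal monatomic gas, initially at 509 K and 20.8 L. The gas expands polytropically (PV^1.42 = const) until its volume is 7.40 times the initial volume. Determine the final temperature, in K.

P₁ = nRT₁/V₁ = 2.01×8.314×509/20.8 = 409 kPa.
Polytropic n=1.42: T₂ = T₁(V₁/V₂)^(n−1) = 509×(0.135)^0.42 = 220 K; P₂ = P₁(V₁/V₂)^n = 23.8 kPa.

220 K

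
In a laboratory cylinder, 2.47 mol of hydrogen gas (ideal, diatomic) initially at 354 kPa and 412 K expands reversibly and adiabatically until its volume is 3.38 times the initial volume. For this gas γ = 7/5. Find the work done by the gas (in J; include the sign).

8160 J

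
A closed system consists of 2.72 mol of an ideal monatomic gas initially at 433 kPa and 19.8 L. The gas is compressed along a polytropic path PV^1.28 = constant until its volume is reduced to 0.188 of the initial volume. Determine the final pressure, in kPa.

T₁ = P₁V₁/(nR) = 433×19.8/(2.72×8.314) = 379 K.
Polytropic n=1.28: T₂ = T₁(V₁/V₂)^(n−1) = 379×(5.32)^0.28 = 605 K; P₂ = P₁(V₁/V₂)^n = 3680 kPa.

3680 kPa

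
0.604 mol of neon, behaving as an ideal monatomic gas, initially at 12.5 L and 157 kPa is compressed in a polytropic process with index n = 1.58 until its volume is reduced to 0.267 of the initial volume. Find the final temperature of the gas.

T₁ = P₁V₁/(nR) = 157×12.5/(0.604×8.314) = 391 K.
Polytropic n=1.58: T₂ = T₁(V₁/V₂)^(n−1) = 391×(3.75)^0.58 = 841 K; P₂ = P₁(V₁/V₂)^n = 1260 kPa.

841 K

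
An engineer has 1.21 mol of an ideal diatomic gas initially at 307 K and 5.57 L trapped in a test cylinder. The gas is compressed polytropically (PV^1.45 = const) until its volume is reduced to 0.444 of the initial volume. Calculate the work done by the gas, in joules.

-3030 J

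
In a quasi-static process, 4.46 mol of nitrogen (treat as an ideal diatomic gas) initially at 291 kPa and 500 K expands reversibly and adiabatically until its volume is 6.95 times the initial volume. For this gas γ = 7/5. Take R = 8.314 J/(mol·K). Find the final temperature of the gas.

230 K

V₁ = nRT₁/P₁ = 4.46×8.314×500/291 = 63.7 L.
Adiabatic: TV^(γ−1) = const ⇒ T₂ = 500×(0.144)^0.400 = 230 K; PV^γ = const ⇒ P₂ = 19.3 kPa.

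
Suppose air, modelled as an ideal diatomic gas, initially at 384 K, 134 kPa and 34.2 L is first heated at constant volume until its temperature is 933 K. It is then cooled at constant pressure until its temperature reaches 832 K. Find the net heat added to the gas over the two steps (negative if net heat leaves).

n = P₁V₁/(RT₁) = 134×34.2/(8.314×384) = 1.44 mol.
Step 1 — Isochoric: V stays 34.2 L; P/T = const ⇒ T₂ = 933 K, P₂ = 326 kPa.
W = 0 (no volume change).
ΔU = nCvΔT = 1.44×20.8×(933−384) = 16400 J.
Q = ΔU = 16400 J.
State after step 1: P = 326 kPa, V = 34.2 L, T = 933 K.
Step 2 — Isobaric: P stays 326 kPa; V/T = const ⇒ T₂ = 832 K, V₂ = 30.5 L.
W = PΔV = 326×(30.5−34.2) kPa·L = -1210 J.
ΔU = nCvΔT = 1.44×20.8×(832−933) = -3010 J.
Q = ΔU + W = nCpΔT = -4220 J.
Net over both steps: W = -1210 J, Q = 12200 J, ΔU = 13400 J.

12200 J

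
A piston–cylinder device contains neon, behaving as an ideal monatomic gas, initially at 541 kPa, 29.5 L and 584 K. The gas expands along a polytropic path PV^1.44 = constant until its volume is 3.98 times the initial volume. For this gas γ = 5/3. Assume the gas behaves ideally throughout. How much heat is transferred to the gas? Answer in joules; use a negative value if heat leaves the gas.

n = P₁V₁/(RT₁) = 541×29.5/(8.314×584) = 3.29 mol.
Polytropic n=1.44: T₂ = T₁(V₁/V₂)^(n−1) = 584×(0.251)^0.44 = 318 K; P₂ = P₁(V₁/V₂)^n = 74.0 kPa.
W = (P₁V₁−P₂V₂)/(n−1) = (541×29.5−74.0×117)/0.44 = 16500 J.
ΔU = nCvΔT = 3.29×12.5×(318−584) = -10900 J.
Q = ΔU + W = 5620 J.

5620 J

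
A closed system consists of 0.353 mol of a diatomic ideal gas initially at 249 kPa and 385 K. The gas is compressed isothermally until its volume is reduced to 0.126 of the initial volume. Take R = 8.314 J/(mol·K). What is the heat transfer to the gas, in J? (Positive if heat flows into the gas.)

-2340 J

V₁ = nRT₁/P₁ = 0.353×8.314×385/249 = 4.54 L.
Isothermal: T stays 385 K; PV = const ⇒ V₂ = 0.572 L, P₂ = 1980 kPa.
ΔU = 0 (ideal gas, T constant).
W = nRT ln(V₂/V₁) = 0.353×8.314×385×ln(0.126) = -2340 J.
Q = ΔU + W = -2340 J.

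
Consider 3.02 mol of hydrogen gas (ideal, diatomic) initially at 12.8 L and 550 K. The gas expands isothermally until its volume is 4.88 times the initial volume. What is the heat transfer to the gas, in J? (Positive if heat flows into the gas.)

21900 J

P₁ = nRT₁/V₁ = 3.02×8.314×550/12.8 = 1080 kPa.
Isothermal: T stays 550 K; PV = const ⇒ V₂ = 62.5 L, P₂ = 221 kPa.
ΔU = 0 (ideal gas, T constant).
W = nRT ln(V₂/V₁) = 3.02×8.314×550×ln(4.88) = 21900 J.
Q = ΔU + W = 21900 J.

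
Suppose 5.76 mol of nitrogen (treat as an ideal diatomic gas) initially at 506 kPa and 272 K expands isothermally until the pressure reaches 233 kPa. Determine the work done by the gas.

V₁ = nRT₁/P₁ = 5.76×8.314×272/506 = 25.7 L.
Isothermal: T stays 272 K; PV = const ⇒ V₂ = 55.9 L, P₂ = 233 kPa.
W = nRT ln(V₂/V₁) = 5.76×8.314×272×ln(2.17) = 10100 J.

10100 J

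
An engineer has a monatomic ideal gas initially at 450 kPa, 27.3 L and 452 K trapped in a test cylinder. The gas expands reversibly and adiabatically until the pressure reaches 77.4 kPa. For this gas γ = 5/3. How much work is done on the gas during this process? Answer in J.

-9310 J

n = P₁V₁/(RT₁) = 450×27.3/(8.314×452) = 3.27 mol.
Adiabatic: T₂/T₁ = (P₂/P₁)^((γ−1)/γ) ⇒ T₂ = 452×(0.172)^0.400 = 224 K; V₂ = 78.5 L.
ΔU = nCvΔT = 3.27×12.5×(224−452) = -9310 J.
Q = 0 for an adiabatic process, so W = −ΔU = 9310 J.
Work done on the gas = −W_by = -9310 J.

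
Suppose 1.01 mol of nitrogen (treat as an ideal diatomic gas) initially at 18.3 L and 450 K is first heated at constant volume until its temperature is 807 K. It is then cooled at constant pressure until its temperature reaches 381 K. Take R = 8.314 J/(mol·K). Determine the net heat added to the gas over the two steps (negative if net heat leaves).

P₁ = nRT₁/V₁ = 1.01×8.314×450/18.3 = 206 kPa.
Step 1 — Isochoric: V stays 18.3 L; P/T = const ⇒ T₂ = 807 K, P₂ = 370 kPa.
W = 0 (no volume change).
ΔU = nCvΔT = 1.01×20.8×(807−450) = 7490 J.
Q = ΔU = 7490 J.
State after step 1: P = 370 kPa, V = 18.3 L, T = 807 K.
Step 2 — Isobaric: P stays 370 kPa; V/T = const ⇒ T₂ = 381 K, V₂ = 8.64 L.
W = PΔV = 370×(8.64−18.3) kPa·L = -3580 J.
ΔU = nCvΔT = 1.01×20.8×(381−807) = -8940 J.
Q = ΔU + W = nCpΔT = -12500 J.
Net over both steps: W = -3580 J, Q = -5030 J, ΔU = -1450 J.

-5030 J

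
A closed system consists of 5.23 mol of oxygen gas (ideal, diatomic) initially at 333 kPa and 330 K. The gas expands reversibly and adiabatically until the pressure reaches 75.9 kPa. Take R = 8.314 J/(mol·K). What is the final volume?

124 L

V₁ = nRT₁/P₁ = 5.23×8.314×330/333 = 43.1 L.
Adiabatic: T₂/T₁ = (P₂/P₁)^((γ−1)/γ) ⇒ T₂ = 330×(0.228)^0.286 = 216 K; V₂ = 124 L.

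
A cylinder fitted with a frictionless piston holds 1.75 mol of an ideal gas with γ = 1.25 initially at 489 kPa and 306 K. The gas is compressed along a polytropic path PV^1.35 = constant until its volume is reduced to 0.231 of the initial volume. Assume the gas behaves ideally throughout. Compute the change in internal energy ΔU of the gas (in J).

11900 J

V₁ = nRT₁/P₁ = 1.75×8.314×306/489 = 9.10 L.
Polytropic n=1.35: T₂ = T₁(V₁/V₂)^(n−1) = 306×(4.33)^0.35 = 511 K; P₂ = P₁(V₁/V₂)^n = 3540 kPa.
For an ideal gas ΔU = nCvΔT with Cv = R/(γ−1) = 33.3 J/(mol·K).
ΔU = 1.75×33.3×(511−306) = 11900 J.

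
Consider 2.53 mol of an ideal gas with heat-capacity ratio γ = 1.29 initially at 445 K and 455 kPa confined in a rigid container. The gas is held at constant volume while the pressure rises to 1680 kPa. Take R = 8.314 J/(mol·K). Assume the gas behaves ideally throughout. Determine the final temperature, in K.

V₁ = nRT₁/P₁ = 2.53×8.314×445/455 = 20.6 L.
Isochoric: V stays 20.6 L; P/T = const ⇒ T₂ = 1640 K, P₂ = 1680 kPa.

1640 K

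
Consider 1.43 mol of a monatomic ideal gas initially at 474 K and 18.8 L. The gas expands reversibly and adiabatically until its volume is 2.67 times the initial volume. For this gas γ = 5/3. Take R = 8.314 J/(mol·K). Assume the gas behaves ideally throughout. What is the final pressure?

P₁ = nRT₁/V₁ = 1.43×8.314×474/18.8 = 300 kPa.
Adiabatic: TV^(γ−1) = const ⇒ T₂ = 474×(0.375)^0.667 = 246 K; PV^γ = const ⇒ P₂ = 58.3 kPa.

58.3 kPa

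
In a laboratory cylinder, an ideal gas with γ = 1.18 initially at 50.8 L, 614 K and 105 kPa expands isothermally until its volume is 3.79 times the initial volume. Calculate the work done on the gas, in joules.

n = P₁V₁/(RT₁) = 105×50.8/(8.314×614) = 1.04 mol.
Isothermal: T stays 614 K; PV = const ⇒ V₂ = 193 L, P₂ = 27.7 kPa.
W = nRT ln(V₂/V₁) = 1.04×8.314×614×ln(3.79) = 7110 J.
Work done on the gas = −W_by = -7110 J.

-7110 J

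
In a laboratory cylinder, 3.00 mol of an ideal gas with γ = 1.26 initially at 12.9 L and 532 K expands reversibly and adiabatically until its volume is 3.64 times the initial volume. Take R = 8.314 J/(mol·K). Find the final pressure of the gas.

P₁ = nRT₁/V₁ = 3.00×8.314×532/12.9 = 1030 kPa.
Adiabatic: TV^(γ−1) = const ⇒ T₂ = 532×(0.275)^0.260 = 380 K; PV^γ = const ⇒ P₂ = 202 kPa.

202 kPa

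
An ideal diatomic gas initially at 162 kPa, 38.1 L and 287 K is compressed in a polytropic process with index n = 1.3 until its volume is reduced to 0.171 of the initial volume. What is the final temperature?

488 K

Polytropic n=1.3: T₂ = T₁(V₁/V₂)^(n−1) = 287×(5.85)^0.30 = 488 K; P₂ = P₁(V₁/V₂)^n = 1610 kPa.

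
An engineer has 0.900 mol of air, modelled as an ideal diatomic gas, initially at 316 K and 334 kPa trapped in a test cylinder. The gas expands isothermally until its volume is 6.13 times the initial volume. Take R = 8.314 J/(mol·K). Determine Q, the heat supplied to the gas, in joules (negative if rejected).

V₁ = nRT₁/P₁ = 0.900×8.314×316/334 = 7.08 L.
Isothermal: T stays 316 K; PV = const ⇒ V₂ = 43.4 L, P₂ = 54.5 kPa.
ΔU = 0 (ideal gas, T constant).
W = nRT ln(V₂/V₁) = 0.900×8.314×316×ln(6.13) = 4290 J.
Q = ΔU + W = 4290 J.

4290 J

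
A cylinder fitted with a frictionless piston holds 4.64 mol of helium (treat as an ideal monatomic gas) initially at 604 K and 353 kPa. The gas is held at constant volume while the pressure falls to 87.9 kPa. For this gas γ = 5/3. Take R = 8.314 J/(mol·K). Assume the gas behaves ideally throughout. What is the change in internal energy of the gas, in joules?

V₁ = nRT₁/P₁ = 4.64×8.314×604/353 = 66.0 L.
Isochoric: V stays 66.0 L; P/T = const ⇒ T₂ = 150 K, P₂ = 87.9 kPa.
For an ideal gas ΔU = nCvΔT with Cv = (3/2)R = 12.5 J/(mol·K).
ΔU = 4.64×12.5×(150−604) = -26200 J.

-26200 J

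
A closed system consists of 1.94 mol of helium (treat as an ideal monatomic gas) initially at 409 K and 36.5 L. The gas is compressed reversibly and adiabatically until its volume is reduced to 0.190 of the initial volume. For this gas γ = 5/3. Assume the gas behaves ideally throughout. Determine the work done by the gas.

-20000 J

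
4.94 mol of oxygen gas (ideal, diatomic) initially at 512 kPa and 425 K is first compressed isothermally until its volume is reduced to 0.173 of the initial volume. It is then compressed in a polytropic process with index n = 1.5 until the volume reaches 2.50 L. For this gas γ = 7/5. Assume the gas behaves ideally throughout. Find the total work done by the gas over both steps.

-49300 J

V₁ = nRT₁/P₁ = 4.94×8.314×425/512 = 34.1 L.
Step 1 — Isothermal: T stays 425 K; PV = const ⇒ V₂ = 5.90 L, P₂ = 2960 kPa.
ΔU = 0 (ideal gas, T constant).
W = nRT ln(V₂/V₁) = 4.94×8.314×425×ln(0.173) = -30600 J.
Q = ΔU + W = -30600 J.
State after step 1: P = 2960 kPa, V = 5.90 L, T = 425 K.
Step 2 — Polytropic n=1.5: T₂ = T₁(V₁/V₂)^(n−1) = 425×(2.36)^0.50 = 653 K; P₂ = P₁(V₁/V₂)^n = 10700 kPa.
W = (P₁V₁−P₂V₂)/(n−1) = (2960×5.90−10700×2.50)/0.50 = -18700 J.
ΔU = nCvΔT = 4.94×20.8×(653−425) = 23400 J.
Q = ΔU + W = 4680 J.
Net over both steps: W = -49300 J, Q = -25900 J, ΔU = 23400 J.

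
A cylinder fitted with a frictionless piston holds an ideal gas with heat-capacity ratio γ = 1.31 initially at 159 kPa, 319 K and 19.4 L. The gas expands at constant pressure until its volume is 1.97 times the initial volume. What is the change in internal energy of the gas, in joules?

n = P₁V₁/(RT₁) = 159×19.4/(8.314×319) = 1.16 mol.
Isobaric: P stays 159 kPa; V/T = const ⇒ T₂ = 628 K, V₂ = 38.2 L.
For an ideal gas ΔU = nCvΔT with Cv = R/(γ−1) = 26.8 J/(mol·K).
ΔU = 1.16×26.8×(628−319) = 9650 J.

9650 J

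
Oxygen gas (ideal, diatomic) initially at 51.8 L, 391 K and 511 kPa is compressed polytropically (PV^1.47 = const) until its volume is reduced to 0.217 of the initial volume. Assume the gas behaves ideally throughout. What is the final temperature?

Polytropic n=1.47: T₂ = T₁(V₁/V₂)^(n−1) = 391×(4.61)^0.47 = 802 K; P₂ = P₁(V₁/V₂)^n = 4830 kPa.

802 K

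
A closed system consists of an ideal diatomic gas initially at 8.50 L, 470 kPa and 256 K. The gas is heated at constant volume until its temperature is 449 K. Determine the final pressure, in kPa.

824 kPa

Isochoric: V stays 8.50 L; P/T = const ⇒ T₂ = 449 K, P₂ = 824 kPa.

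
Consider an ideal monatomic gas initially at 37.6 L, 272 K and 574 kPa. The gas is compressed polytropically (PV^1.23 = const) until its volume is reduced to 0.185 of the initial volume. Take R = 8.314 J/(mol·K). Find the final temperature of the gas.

Polytropic n=1.23: T₂ = T₁(V₁/V₂)^(n−1) = 272×(5.41)^0.23 = 401 K; P₂ = P₁(V₁/V₂)^n = 4570 kPa.

401 K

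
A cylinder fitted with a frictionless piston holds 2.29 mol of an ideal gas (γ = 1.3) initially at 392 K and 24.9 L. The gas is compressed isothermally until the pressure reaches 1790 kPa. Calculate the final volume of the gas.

P₁ = nRT₁/V₁ = 2.29×8.314×392/24.9 = 300 kPa.
Isothermal: T stays 392 K; PV = const ⇒ V₂ = 4.17 L, P₂ = 1790 kPa.

4.17 L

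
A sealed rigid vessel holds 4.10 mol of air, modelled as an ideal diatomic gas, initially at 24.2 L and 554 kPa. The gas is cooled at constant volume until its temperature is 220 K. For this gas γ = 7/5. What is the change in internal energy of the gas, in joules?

T₁ = P₁V₁/(nR) = 554×24.2/(4.10×8.314) = 393 K.
Isochoric: V stays 24.2 L; P/T = const ⇒ T₂ = 220 K, P₂ = 310 kPa.
For an ideal gas ΔU = nCvΔT with Cv = (5/2)R = 20.8 J/(mol·K).
ΔU = 4.10×20.8×(220−393) = -14800 J.

-14800 J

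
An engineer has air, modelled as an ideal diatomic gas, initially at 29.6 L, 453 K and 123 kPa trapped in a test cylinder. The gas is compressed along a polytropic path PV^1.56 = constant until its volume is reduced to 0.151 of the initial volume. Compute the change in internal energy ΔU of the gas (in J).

17100 J

n = P₁V₁/(RT₁) = 123×29.6/(8.314×453) = 0.967 mol.
Polytropic n=1.56: T₂ = T₁(V₁/V₂)^(n−1) = 453×(6.62)^0.56 = 1310 K; P₂ = P₁(V₁/V₂)^n = 2350 kPa.
For an ideal gas ΔU = nCvΔT with Cv = (5/2)R = 20.8 J/(mol·K).
ΔU = 0.967×20.8×(1310−453) = 17100 J.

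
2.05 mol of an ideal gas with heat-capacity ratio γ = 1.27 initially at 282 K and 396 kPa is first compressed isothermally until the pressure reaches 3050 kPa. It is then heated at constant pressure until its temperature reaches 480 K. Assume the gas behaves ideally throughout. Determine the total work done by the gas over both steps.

V₁ = nRT₁/P₁ = 2.05×8.314×282/396 = 12.1 L.
Step 1 — Isothermal: T stays 282 K; PV = const ⇒ V₂ = 1.58 L, P₂ = 3050 kPa.
ΔU = 0 (ideal gas, T constant).
W = nRT ln(V₂/V₁) = 2.05×8.314×282×ln(0.130) = -9810 J.
Q = ΔU + W = -9810 J.
State after step 1: P = 3050 kPa, V = 1.58 L, T = 282 K.
Step 2 — Isobaric: P stays 3050 kPa; V/T = const ⇒ T₂ = 480 K, V₂ = 2.68 L.
W = PΔV = 3050×(2.68−1.58) kPa·L = 3370 J.
ΔU = nCvΔT = 2.05×30.8×(480−282) = 12500 J.
Q = ΔU + W = nCpΔT = 15900 J.
Net over both steps: W = -6440 J, Q = 6060 J, ΔU = 12500 J.

-6440 J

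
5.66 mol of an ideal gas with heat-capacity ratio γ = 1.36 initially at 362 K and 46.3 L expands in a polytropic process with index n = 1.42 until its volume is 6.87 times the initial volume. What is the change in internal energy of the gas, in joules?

-26300 J

P₁ = nRT₁/V₁ = 5.66×8.314×362/46.3 = 368 kPa.
Polytropic n=1.42: T₂ = T₁(V₁/V₂)^(n−1) = 362×(0.146)^0.42 = 161 K; P₂ = P₁(V₁/V₂)^n = 23.8 kPa.
For an ideal gas ΔU = nCvΔT with Cv = R/(γ−1) = 23.1 J/(mol·K).
ΔU = 5.66×23.1×(161−362) = -26300 J.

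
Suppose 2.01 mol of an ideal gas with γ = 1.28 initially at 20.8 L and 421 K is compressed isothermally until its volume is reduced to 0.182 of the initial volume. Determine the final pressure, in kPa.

1860 kPa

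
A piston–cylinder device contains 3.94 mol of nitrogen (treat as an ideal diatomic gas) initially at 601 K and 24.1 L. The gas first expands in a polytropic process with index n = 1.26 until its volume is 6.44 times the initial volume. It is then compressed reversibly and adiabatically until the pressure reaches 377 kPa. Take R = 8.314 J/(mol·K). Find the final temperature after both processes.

P₁ = nRT₁/V₁ = 3.94×8.314×601/24.1 = 817 kPa.
Step 1 — Polytropic n=1.26: T₂ = T₁(V₁/V₂)^(n−1) = 601×(0.155)^0.26 = 370 K; P₂ = P₁(V₁/V₂)^n = 78.2 kPa.
W = (P₁V₁−P₂V₂)/(n−1) = (817×24.1−78.2×155)/0.26 = 29100 J.
ΔU = nCvΔT = 3.94×20.8×(370−601) = -18900 J.
Q = ΔU + W = 10200 J.
State after step 1: P = 78.2 kPa, V = 155 L, T = 370 K.
Step 2 — Adiabatic: T₂/T₁ = (P₂/P₁)^((γ−1)/γ) ⇒ T₂ = 370×(4.82)^0.286 = 581 K; V₂ = 50.4 L.
ΔU = nCvΔT = 3.94×20.8×(581−370) = 17200 J.
Q = 0 for an adiabatic process, so W = −ΔU = -17200 J.
Net over both steps: W = 11900 J, Q = 10200 J, ΔU = -1680 J.

581 K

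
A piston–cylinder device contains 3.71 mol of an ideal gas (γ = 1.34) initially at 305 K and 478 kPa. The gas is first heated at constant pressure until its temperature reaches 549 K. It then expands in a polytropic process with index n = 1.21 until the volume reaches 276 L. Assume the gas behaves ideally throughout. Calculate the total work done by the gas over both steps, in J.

V₁ = nRT₁/P₁ = 3.71×8.314×305/478 = 19.7 L.
Step 1 — Isobaric: P stays 478 kPa; V/T = const ⇒ T₂ = 549 K, V₂ = 35.4 L.
W = PΔV = 478×(35.4−19.7) kPa·L = 7530 J.
ΔU = nCvΔT = 3.71×24.5×(549−305) = 22100 J.
Q = ΔU + W = nCpΔT = 29700 J.
State after step 1: P = 478 kPa, V = 35.4 L, T = 549 K.
Step 2 — Polytropic n=1.21: T₂ = T₁(V₁/V₂)^(n−1) = 549×(0.128)^0.21 = 357 K; P₂ = P₁(V₁/V₂)^n = 39.9 kPa.
W = (P₁V₁−P₂V₂)/(n−1) = (478×35.4−39.9×276)/0.21 = 28200 J.
ΔU = nCvΔT = 3.71×24.5×(357−549) = -17400 J.
Q = ΔU + W = 10800 J.
Net over both steps: W = 35800 J, Q = 40500 J, ΔU = 4690 J.

35800 J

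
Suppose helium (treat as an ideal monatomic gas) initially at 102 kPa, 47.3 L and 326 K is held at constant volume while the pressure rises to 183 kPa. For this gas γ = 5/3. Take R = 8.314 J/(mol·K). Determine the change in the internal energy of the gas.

n = P₁V₁/(RT₁) = 102×47.3/(8.314×326) = 1.78 mol.
Isochoric: V stays 47.3 L; P/T = const ⇒ T₂ = 585 K, P₂ = 183 kPa.
For an ideal gas ΔU = nCvΔT with Cv = (3/2)R = 12.5 J/(mol·K).
ΔU = 1.78×12.5×(585−326) = 5750 J.

5750 J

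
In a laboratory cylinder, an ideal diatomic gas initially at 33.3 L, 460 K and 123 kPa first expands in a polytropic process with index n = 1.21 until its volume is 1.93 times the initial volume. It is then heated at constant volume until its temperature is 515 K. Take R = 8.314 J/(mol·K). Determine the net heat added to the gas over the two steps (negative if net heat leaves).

3740 J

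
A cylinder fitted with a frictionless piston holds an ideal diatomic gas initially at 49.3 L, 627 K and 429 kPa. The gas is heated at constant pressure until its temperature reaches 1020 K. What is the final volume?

80.2 L

Isobaric: P stays 429 kPa; V/T = const ⇒ T₂ = 1020 K, V₂ = 80.2 L.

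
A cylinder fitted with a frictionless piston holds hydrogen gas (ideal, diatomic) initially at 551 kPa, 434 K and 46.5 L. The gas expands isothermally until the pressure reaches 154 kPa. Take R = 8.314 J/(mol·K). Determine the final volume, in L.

Isothermal: T stays 434 K; PV = const ⇒ V₂ = 166 L, P₂ = 154 kPa.

166 L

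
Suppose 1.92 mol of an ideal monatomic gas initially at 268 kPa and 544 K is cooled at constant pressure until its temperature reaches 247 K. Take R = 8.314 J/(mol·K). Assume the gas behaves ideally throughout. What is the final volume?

V₁ = nRT₁/P₁ = 1.92×8.314×544/268 = 32.4 L.
Isobaric: P stays 268 kPa; V/T = const ⇒ T₂ = 247 K, V₂ = 14.7 L.

14.7 L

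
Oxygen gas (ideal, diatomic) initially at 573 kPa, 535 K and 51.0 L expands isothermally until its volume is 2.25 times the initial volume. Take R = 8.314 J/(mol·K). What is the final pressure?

255 kPa

Isothermal: T stays 535 K; PV = const ⇒ V₂ = 115 L, P₂ = 255 kPa.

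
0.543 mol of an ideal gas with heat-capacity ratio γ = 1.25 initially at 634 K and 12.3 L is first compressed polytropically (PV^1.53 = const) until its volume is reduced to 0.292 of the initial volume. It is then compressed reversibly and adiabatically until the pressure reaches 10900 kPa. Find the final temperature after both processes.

1800 K

P₁ = nRT₁/V₁ = 0.543×8.314×634/12.3 = 233 kPa.
Step 1 — Polytropic n=1.53: T₂ = T₁(V₁/V₂)^(n−1) = 634×(3.42)^0.53 = 1220 K; P₂ = P₁(V₁/V₂)^n = 1530 kPa.
W = (P₁V₁−P₂V₂)/(n−1) = (233×12.3−1530×3.59)/0.53 = -4970 J.
ΔU = nCvΔT = 0.543×33.3×(1220−634) = 10500 J.
Q = ΔU + W = 5570 J.
State after step 1: P = 1530 kPa, V = 3.59 L, T = 1220 K.
Step 2 — Adiabatic: T₂/T₁ = (P₂/P₁)^((γ−1)/γ) ⇒ T₂ = 1220×(7.12)^0.200 = 1800 K; V₂ = 0.747 L.
ΔU = nCvΔT = 0.543×33.3×(1800−1220) = 10600 J.
Q = 0 for an adiabatic process, so W = −ΔU = -10600 J.
Net over both steps: W = -15500 J, Q = 5570 J, ΔU = 21100 J.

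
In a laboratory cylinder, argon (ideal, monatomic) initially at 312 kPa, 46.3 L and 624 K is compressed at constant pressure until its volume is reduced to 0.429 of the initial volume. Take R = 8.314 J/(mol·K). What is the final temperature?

268 K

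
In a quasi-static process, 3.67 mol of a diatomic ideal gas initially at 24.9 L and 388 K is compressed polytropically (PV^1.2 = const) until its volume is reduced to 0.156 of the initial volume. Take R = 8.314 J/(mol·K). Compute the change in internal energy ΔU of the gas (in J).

13300 J

P₁ = nRT₁/V₁ = 3.67×8.314×388/24.9 = 475 kPa.
Polytropic n=1.2: T₂ = T₁(V₁/V₂)^(n−1) = 388×(6.41)^0.20 = 563 K; P₂ = P₁(V₁/V₂)^n = 4420 kPa.
For an ideal gas ΔU = nCvΔT with Cv = (5/2)R = 20.8 J/(mol·K).
ΔU = 3.67×20.8×(563−388) = 13300 J.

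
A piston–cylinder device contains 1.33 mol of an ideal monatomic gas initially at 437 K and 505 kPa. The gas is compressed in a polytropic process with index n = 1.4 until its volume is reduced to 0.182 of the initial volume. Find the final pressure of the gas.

5490 kPa

V₁ = nRT₁/P₁ = 1.33×8.314×437/505 = 9.57 L.
Polytropic n=1.4: T₂ = T₁(V₁/V₂)^(n−1) = 437×(5.49)^0.40 = 864 K; P₂ = P₁(V₁/V₂)^n = 5490 kPa.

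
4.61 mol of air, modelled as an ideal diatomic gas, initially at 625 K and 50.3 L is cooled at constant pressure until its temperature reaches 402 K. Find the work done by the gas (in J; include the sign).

P₁ = nRT₁/V₁ = 4.61×8.314×625/50.3 = 476 kPa.
Isobaric: P stays 476 kPa; V/T = const ⇒ T₂ = 402 K, V₂ = 32.4 L.
W = PΔV = 476×(32.4−50.3) kPa·L = -8550 J.

-8550 J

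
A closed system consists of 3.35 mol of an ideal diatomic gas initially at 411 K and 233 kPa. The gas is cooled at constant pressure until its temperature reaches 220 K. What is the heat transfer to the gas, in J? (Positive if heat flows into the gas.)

V₁ = nRT₁/P₁ = 3.35×8.314×411/233 = 49.1 L.
Isobaric: P stays 233 kPa; V/T = const ⇒ T₂ = 220 K, V₂ = 26.3 L.
W = PΔV = 233×(26.3−49.1) kPa·L = -5320 J.
ΔU = nCvΔT = 3.35×20.8×(220−411) = -13300 J.
Q = ΔU + W = nCpΔT = -18600 J.

-18600 J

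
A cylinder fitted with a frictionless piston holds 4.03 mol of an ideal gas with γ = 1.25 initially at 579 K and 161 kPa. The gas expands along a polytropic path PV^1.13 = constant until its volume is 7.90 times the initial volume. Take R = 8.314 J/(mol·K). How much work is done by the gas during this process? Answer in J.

V₁ = nRT₁/P₁ = 4.03×8.314×579/161 = 120 L.
Polytropic n=1.13: T₂ = T₁(V₁/V₂)^(n−1) = 579×(0.127)^0.13 = 443 K; P₂ = P₁(V₁/V₂)^n = 15.6 kPa.
W = (P₁V₁−P₂V₂)/(n−1) = (161×120−15.6×952)/0.13 = 35200 J.

35200 J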